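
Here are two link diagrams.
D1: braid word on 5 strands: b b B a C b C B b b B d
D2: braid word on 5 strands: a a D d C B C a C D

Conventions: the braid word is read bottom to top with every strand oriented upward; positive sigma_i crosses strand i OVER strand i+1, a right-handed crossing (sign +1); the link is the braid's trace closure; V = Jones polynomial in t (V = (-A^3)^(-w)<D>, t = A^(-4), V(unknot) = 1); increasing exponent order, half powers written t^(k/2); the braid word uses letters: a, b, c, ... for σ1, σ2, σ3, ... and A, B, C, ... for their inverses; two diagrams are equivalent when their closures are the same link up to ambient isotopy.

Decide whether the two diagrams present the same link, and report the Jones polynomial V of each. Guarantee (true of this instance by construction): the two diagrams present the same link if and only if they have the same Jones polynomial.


same link: no
V(D1) = t^-2 - t^-1 + 1 - t + t^2  [12 crossings, <D> = A^-2 - A^2 + A^6 - A^10 + A^14, w = +2]
V(D2) = -t^-3 + t^-2 - t^-1 + 3 - t + t^2 - t^3  (w -2, c 10, <D> = -A^-18 + A^-14 - A^-10 + 3A^-6 - A^-2 + A^2 - A^6)
note: 2 classes among 2 diagrams; unequal V(t) rules out equality


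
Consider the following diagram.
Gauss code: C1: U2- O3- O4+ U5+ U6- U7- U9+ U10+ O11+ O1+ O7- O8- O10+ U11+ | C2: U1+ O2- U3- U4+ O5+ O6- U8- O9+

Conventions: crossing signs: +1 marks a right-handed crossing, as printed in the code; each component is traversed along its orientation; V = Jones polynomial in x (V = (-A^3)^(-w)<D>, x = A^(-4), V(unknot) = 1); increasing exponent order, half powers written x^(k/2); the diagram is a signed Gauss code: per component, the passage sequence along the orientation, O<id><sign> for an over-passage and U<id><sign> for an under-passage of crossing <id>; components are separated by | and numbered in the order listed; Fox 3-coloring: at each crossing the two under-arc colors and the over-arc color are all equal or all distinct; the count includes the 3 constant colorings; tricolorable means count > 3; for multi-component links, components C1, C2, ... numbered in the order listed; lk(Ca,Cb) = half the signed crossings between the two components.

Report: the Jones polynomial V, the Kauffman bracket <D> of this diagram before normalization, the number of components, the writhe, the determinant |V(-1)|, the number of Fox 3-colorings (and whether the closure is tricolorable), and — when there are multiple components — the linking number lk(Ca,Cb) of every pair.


Jones polynomial: V(x) = -x^(-1/2) - x^(1/2)
<D> = A + A^5; writhe +1
components 2, writhe +1 (11 crossings)
linking number lk(C1,C2) = 0
3-colorings: 9 of 3^11, det 0 — tricolorable
note: all 2 components of this link are unlinked algebraically


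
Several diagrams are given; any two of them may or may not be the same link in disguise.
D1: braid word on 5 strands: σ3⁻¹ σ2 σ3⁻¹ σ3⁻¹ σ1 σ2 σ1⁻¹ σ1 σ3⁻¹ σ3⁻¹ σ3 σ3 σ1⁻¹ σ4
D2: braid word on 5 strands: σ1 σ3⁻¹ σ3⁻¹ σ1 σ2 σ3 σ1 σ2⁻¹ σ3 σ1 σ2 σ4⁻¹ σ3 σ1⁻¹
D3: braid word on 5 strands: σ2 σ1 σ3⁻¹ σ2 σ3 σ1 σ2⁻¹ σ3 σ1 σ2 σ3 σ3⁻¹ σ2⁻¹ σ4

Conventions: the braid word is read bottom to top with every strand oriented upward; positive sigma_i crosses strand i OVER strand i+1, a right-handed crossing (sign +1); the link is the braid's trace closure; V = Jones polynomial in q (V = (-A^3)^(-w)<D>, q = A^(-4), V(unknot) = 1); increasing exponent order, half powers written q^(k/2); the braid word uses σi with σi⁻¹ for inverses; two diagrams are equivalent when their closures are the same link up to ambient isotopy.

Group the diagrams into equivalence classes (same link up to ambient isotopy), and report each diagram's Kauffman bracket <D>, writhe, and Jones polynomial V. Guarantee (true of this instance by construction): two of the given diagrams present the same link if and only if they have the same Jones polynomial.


equivalence classes: {D1} | {D2, D3}
D1 (bracket A^4 + A^12 - A^16; 14 crossings at w = 0): V = -q^-4 + q^-3 + q^-1
V(D2) = 2q - 2q^2 + 3q^3 - 3q^4 + 2q^5 - 2q^6 + q^7  [14 crossings, <D> = A^-16 - 2A^-12 + 2A^-8 - 3A^-4 + 3 - 2A^4 + 2A^8, w = +4]
D3 (bracket A^-10 - 2A^-6 + 2A^-2 - 3A^2 + 3A^6 - 2A^10 + 2A^14; 14 crossings at w = +6): V = 2q - 2q^2 + 3q^3 - 3q^4 + 2q^5 - 2q^6 + q^7
key observation: comparing 3 Jones polynomials yields 2 groups


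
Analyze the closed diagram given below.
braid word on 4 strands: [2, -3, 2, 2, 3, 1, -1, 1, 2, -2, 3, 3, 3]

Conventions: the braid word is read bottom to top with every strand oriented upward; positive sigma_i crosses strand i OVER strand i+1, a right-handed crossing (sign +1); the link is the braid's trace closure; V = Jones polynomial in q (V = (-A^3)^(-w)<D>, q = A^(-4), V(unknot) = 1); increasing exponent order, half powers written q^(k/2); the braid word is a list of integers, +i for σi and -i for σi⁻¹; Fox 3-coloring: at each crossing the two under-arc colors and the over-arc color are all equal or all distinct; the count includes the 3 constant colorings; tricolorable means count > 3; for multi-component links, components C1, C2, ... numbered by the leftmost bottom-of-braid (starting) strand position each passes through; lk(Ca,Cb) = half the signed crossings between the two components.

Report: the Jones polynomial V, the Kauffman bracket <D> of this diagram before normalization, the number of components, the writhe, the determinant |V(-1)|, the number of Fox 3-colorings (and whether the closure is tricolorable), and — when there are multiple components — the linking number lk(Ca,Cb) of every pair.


V = q^2 - q^3 + 3q^4 - 3q^5 + 3q^6 - 3q^7 + 2q^8 - q^9
<D> = A^-15 - 2A^-11 + 3A^-7 - 3A^-3 + 3A - 3A^5 + A^9 - A^13 (w = +7)
1 component over 13 crossings, w = +7
3 Fox colorings among 3^13, |V(-1)| = 17: not tricolorable
why: w = +7 shifts under R1 moves; the (-A^3)^(-7) factor cancels that in V


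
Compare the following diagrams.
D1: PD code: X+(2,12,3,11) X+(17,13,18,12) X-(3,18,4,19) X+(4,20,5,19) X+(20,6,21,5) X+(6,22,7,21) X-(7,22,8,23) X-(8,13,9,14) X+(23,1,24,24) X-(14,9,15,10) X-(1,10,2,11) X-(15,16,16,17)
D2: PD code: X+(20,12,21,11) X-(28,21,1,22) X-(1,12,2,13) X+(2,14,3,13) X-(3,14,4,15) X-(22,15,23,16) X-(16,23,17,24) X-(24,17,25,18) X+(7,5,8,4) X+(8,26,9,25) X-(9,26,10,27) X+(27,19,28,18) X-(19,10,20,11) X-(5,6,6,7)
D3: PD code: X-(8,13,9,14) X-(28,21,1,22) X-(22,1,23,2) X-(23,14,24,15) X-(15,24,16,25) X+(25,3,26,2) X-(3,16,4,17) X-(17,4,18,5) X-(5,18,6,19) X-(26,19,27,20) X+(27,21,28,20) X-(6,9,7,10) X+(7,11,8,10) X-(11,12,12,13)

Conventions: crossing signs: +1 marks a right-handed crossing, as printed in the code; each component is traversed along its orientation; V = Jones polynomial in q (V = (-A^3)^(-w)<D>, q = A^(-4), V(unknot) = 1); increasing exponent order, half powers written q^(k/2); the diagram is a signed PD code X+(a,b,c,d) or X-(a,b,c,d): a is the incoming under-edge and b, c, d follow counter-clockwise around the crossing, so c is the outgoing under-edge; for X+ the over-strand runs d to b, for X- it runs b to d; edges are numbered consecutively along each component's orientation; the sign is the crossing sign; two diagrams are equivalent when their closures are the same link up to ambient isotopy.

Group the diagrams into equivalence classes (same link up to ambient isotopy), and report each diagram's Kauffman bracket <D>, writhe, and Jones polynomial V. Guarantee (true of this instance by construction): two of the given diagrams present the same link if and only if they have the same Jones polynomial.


classes: {D1} | {D2} | {D3}
V(D1) = 1  [12 crossings, <D> = 1, w = 0]
D2 (bracket A^-8 + 1 - A^4; 14 crossings at w = -4): V = -q^-4 + q^-3 + q^-1
D3 (bracket A^-16 - A^-12 + 3A^-8 - 3A^-4 + 3 - 3A^4 + 2A^8 - A^12; 14 crossings at w = -8): V = -q^-9 + 2q^-8 - 3q^-7 + 3q^-6 - 3q^-5 + 3q^-4 - q^-3 + q^-2
note: 3 classes among 3 diagrams; unequal V(q) rules out equality


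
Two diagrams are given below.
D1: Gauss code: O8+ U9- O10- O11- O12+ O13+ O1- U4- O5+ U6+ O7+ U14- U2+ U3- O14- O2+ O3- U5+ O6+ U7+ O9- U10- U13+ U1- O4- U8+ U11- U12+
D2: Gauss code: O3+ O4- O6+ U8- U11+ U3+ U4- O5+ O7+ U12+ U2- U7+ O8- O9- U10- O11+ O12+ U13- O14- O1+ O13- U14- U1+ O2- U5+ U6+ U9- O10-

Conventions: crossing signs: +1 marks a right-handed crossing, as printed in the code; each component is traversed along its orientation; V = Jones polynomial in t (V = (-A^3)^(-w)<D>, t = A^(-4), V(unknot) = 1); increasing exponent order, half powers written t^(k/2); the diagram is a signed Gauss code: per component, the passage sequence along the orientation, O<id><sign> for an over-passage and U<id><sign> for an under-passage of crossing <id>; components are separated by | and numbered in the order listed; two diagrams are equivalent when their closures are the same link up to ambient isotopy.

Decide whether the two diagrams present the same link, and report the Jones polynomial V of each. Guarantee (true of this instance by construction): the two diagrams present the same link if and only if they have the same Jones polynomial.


equivalent: no
D1 (bracket -A^-12 + A^-8 - A^-4 + 3 - A^4 + A^8 - A^12; 14 crossings at w = 0): V = -t^-3 + t^-2 - t^-1 + 3 - t + t^2 - t^3
V(D2) = t^-2 - t^-1 + 1 - t + t^2  (w 0, c 14, <D> = A^-8 - A^-4 + 1 - A^4 + A^8)
key observation: 2 values of V(t) split the 2 diagrams


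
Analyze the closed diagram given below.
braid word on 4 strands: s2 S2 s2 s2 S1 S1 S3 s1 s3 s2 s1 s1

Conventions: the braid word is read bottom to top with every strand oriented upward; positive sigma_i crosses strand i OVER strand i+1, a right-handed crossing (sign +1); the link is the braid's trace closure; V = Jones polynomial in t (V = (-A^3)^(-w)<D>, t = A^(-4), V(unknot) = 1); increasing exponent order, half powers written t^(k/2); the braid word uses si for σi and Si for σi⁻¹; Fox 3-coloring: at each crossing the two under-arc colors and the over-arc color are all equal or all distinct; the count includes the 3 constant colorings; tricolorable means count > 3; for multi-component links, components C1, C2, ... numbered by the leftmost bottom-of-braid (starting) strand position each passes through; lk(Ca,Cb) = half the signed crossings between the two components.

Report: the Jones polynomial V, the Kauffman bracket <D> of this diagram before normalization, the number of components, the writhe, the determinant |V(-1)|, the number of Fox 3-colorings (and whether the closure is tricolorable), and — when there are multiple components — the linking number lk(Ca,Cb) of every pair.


V = -t^(1/2) - t^(5/2) - t^(7/2) + t^(13/2)
<D> = A^-14 - A^-2 - A^2 - A^10 (w = +4)
2 components over 12 crossings, w = +4
lk(C1,C2): 0
9 Fox colorings among 3^13, |V(-1)| = 0: tricolorable
why: w = +4 shifts under R1 moves; the (-A^3)^(-4) factor cancels that in V


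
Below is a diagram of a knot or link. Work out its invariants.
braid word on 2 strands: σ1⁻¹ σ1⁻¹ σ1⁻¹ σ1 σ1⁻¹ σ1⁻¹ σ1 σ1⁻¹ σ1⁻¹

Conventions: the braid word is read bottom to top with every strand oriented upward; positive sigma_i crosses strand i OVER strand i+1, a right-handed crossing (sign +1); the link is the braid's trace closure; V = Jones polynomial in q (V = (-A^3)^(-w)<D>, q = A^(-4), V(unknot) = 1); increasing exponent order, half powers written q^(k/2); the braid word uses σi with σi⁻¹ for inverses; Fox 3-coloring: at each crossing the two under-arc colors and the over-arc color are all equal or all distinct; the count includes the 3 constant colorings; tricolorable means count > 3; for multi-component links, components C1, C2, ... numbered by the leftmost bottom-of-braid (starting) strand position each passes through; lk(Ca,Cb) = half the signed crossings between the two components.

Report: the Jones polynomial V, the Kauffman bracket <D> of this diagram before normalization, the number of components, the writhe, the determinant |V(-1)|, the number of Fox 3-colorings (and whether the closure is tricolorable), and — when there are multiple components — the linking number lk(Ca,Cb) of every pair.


V = -q^-7 + q^-6 - q^-5 + q^-4 + q^-2
<D> = -A^-7 - A + A^5 - A^9 + A^13 (w = -5)
1 component over 9 crossings, w = -5
3 Fox colorings among 3^9, |V(-1)| = 5: not tricolorable
why: V spans 5 powers of q: at least 5 crossings in any diagram


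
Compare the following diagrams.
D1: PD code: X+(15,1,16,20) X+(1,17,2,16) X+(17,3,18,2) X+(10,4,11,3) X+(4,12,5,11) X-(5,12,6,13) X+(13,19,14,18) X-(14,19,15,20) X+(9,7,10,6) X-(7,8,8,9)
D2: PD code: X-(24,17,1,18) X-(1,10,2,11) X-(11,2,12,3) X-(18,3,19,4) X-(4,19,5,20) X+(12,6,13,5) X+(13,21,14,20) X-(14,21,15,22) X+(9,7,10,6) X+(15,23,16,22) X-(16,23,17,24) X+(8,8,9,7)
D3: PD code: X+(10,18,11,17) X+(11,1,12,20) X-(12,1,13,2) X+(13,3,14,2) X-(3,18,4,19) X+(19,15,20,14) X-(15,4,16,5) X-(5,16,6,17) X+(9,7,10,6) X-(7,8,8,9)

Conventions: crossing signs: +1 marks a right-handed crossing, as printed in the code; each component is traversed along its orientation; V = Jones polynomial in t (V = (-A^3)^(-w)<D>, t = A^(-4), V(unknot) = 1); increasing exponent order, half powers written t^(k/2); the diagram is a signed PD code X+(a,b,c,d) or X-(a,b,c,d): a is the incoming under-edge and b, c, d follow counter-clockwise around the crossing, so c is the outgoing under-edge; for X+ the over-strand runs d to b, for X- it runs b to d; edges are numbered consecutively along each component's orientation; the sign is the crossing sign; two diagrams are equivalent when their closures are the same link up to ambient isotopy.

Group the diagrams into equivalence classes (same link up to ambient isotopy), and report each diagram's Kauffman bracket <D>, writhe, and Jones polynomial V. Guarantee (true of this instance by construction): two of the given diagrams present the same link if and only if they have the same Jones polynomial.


grouping into links: {D1} | {D2} | {D3}
V(D1) = t + t^3 - t^4  (w +4, c 10, <D> = -A^-4 + 1 + A^8)
V(D2) = -t^-6 + t^-5 - t^-4 + 2t^-3 - t^-2 + t^-1  (w -2, c 12, <D> = A^-2 - A^2 + 2A^6 - A^10 + A^14 - A^18)
D3 (bracket A^-8 - A^-4 + 1 - A^4 + A^8; 10 crossings at w = 0): V = t^-2 - t^-1 + 1 - t + t^2
why: 3 classes among 3 diagrams; unequal V(t) rules out equality


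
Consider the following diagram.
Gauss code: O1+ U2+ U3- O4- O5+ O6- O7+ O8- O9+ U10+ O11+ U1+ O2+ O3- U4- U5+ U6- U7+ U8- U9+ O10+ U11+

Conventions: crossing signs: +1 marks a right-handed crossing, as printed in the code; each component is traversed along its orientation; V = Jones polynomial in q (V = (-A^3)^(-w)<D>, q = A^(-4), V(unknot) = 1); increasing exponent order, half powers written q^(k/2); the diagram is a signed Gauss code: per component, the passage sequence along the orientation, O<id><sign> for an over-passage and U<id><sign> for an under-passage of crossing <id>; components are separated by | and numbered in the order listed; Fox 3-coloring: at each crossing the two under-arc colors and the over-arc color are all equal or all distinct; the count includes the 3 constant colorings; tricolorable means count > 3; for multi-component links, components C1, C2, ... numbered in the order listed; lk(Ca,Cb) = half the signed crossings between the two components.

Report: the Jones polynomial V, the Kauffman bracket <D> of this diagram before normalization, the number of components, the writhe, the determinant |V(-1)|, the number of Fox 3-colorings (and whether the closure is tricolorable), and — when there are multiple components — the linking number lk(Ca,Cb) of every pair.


V = q + q^3 - q^4
<D> = A^-7 - A^-3 - A^5 (w = +3)
1 component over 11 crossings, w = +3
9 Fox colorings among 3^11, |V(-1)| = 3: tricolorable
why: w = +3 (over 11 crossings) is diagram-only; (-A^3)^(-3) removes it from V


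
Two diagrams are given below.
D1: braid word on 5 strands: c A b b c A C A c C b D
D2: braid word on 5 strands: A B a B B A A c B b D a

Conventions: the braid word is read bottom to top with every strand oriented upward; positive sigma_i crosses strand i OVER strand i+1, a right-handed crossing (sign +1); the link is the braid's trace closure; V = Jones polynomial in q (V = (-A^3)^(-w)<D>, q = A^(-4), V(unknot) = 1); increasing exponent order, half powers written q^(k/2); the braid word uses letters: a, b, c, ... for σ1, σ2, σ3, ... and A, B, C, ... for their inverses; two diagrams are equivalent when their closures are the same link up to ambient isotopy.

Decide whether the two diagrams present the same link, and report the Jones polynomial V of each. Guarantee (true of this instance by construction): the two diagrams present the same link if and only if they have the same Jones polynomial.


equivalent: no
V(D1) = -q^-3 + 2q^-2 - 2q^-1 + 3 - 2q + 2q^2 - q^3  (w 0, c 12, <D> = -A^-12 + 2A^-8 - 2A^-4 + 3 - 2A^4 + 2A^8 - A^12)
V(D2) = -q^-6 + q^-5 - q^-4 + 2q^-3 - q^-2 + q^-1  [12 crossings, <D> = A^-8 - A^-4 + 2 - A^4 + A^8 - A^12, w = -4]
key observation: comparing 2 Jones polynomials yields 2 groups


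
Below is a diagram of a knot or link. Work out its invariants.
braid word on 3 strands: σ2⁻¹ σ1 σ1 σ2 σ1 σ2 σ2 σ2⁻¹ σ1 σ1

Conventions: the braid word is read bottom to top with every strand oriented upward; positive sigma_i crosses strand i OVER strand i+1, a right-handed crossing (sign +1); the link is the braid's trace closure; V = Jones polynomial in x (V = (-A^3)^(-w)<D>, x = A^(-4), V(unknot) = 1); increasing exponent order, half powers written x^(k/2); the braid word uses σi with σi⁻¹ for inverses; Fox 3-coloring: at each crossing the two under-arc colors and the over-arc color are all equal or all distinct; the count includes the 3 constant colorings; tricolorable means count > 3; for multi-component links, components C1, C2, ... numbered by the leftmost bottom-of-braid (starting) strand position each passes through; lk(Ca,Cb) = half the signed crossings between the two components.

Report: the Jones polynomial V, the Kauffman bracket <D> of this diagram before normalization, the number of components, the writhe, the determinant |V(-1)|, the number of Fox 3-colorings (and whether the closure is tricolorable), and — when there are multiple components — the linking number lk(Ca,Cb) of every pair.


Jones polynomial: V(x) = x^2 + 2x^4 - 2x^5 + x^6 - 2x^7 + x^8
<D> = A^-14 - 2A^-10 + A^-6 - 2A^-2 + 2A^2 + A^10; writhe +6
components 1, writhe +6 (10 crossings)
3-colorings: 27 of 3^10, det 9 — tricolorable
note: det 9 = |V(-1)|; divisible by 3, so tricolorable


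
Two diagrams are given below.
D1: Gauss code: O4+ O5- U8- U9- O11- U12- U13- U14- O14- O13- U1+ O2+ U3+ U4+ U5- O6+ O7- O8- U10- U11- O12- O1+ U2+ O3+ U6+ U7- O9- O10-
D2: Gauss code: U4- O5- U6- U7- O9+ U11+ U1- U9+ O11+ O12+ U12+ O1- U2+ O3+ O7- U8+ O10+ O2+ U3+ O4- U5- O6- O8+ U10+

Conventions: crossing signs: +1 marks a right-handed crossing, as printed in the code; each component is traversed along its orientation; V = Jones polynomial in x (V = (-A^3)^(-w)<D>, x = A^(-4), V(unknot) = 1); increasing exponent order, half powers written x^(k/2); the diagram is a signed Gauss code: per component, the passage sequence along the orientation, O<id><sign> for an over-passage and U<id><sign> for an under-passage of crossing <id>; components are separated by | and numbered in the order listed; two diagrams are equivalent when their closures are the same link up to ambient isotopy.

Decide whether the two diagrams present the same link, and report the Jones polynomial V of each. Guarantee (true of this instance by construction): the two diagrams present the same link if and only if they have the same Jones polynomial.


same link: no
V(D1) = 1  [14 crossings, <D> = A^-12, w = -4]
V(D2) = -x^-3 + 2x^-2 - 2x^-1 + 3 - 2x + 2x^2 - x^3  (w +2, c 12, <D> = -A^-6 + 2A^-2 - 2A^2 + 3A^6 - 2A^10 + 2A^14 - A^18)
note: 2 values of V(x) split the 2 diagrams


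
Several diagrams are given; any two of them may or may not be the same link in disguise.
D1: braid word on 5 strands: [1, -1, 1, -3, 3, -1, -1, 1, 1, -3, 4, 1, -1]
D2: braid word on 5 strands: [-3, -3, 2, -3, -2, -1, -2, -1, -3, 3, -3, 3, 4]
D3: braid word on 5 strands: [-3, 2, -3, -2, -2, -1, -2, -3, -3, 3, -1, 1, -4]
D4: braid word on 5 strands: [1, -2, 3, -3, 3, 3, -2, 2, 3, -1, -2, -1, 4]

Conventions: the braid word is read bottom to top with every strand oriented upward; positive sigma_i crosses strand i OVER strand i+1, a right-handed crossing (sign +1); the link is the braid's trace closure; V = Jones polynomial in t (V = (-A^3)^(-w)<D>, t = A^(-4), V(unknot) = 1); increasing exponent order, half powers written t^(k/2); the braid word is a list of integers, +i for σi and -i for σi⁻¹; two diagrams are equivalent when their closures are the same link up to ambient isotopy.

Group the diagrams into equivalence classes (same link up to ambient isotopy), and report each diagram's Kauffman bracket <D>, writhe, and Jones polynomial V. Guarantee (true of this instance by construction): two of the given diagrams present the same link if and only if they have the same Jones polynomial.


grouping into links: {D1} | {D2, D3} | {D4}
V(D1) = -t^(-1/2) - t^(1/2)  (w +1, c 13, <D> = A + A^5)
V(D2) = -t^(-15/2) + 2t^(-13/2) - 2t^(-11/2) + 2t^(-9/2) - 3t^(-7/2) + t^(-5/2) - t^(-3/2)  (w -5, c 13, <D> = A^-9 - A^-5 + 3A^-1 - 2A^3 + 2A^7 - 2A^11 + A^15)
D3 (bracket A^-15 - A^-11 + 3A^-7 - 2A^-3 + 2A - 2A^5 + A^9; 13 crossings at w = -7): V = -t^(-15/2) + 2t^(-13/2) - 2t^(-11/2) + 2t^(-9/2) - 3t^(-7/2) + t^(-5/2) - t^(-3/2)
D4 (bracket -A^-11 + A^-7 - A^-3 + 2A + A^9; 13 crossings at w = +1): V = -t^(-3/2) - 2t^(1/2) + t^(3/2) - t^(5/2) + t^(7/2)
key observation: comparing 4 Jones polynomials yields 3 groups


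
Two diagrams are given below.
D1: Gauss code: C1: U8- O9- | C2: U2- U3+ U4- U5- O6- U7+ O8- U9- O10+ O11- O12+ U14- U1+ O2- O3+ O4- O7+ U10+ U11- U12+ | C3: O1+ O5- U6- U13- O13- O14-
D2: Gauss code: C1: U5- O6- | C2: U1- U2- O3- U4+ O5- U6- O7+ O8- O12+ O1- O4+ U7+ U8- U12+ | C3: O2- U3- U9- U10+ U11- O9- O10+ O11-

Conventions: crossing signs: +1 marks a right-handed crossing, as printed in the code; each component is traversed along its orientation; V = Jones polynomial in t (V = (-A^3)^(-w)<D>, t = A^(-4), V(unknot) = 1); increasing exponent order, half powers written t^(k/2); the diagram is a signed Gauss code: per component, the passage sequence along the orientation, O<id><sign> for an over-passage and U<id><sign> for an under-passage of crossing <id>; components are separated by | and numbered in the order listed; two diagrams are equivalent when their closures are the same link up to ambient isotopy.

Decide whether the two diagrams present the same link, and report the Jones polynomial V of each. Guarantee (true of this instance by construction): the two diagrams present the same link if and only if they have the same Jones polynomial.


equivalent: yes
D1 (bracket A^-8 + 2 + A^8; 14 crossings at w = -4): V = t^-5 + 2t^-3 + t^-1
D2 (bracket A^-8 + 2 + A^8; 12 crossings at w = -4): V = t^-5 + 2t^-3 + t^-1
key observation: one V(t) for all 2 diagrams — one class (guaranteed)


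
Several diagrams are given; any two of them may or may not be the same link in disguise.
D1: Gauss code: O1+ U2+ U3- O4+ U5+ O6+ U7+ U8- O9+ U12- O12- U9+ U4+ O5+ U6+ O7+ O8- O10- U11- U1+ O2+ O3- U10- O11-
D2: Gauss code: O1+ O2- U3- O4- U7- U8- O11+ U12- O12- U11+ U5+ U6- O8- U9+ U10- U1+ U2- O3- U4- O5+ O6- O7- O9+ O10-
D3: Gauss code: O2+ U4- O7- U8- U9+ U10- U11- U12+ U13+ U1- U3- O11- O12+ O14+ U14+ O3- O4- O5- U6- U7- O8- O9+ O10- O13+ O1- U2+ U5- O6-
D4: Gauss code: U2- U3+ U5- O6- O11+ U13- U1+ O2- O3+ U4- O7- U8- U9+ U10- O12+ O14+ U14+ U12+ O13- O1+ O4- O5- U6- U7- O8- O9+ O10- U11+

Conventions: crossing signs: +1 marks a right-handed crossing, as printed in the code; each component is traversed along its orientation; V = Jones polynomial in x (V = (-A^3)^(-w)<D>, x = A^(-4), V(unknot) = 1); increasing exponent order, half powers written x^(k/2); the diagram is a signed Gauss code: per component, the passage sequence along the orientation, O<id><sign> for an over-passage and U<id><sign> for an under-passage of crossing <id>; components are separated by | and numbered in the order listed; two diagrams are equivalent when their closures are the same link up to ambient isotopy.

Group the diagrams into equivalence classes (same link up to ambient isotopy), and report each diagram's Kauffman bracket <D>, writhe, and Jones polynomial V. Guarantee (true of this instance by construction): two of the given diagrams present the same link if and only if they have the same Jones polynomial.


classes: {D1} | {D2} | {D3, D4}
V(D1) = x + x^3 - x^4  [12 crossings, <D> = -A^-10 + A^-6 + A^2, w = +2]
V(D2) = -x^-4 + x^-3 + x^-1  [12 crossings, <D> = A^-8 + 1 - A^4, w = -4]
D3 (bracket A^-8 - A^-4 + 2 - A^4 + A^8 - A^12; 14 crossings at w = -4): V = -x^-6 + x^-5 - x^-4 + 2x^-3 - x^-2 + x^-1
V(D4) = -x^-6 + x^-5 - x^-4 + 2x^-3 - x^-2 + x^-1  (w -2, c 14, <D> = A^-2 - A^2 + 2A^6 - A^10 + A^14 - A^18)
note: 3 classes among 4 diagrams; unequal V(x) rules out equality


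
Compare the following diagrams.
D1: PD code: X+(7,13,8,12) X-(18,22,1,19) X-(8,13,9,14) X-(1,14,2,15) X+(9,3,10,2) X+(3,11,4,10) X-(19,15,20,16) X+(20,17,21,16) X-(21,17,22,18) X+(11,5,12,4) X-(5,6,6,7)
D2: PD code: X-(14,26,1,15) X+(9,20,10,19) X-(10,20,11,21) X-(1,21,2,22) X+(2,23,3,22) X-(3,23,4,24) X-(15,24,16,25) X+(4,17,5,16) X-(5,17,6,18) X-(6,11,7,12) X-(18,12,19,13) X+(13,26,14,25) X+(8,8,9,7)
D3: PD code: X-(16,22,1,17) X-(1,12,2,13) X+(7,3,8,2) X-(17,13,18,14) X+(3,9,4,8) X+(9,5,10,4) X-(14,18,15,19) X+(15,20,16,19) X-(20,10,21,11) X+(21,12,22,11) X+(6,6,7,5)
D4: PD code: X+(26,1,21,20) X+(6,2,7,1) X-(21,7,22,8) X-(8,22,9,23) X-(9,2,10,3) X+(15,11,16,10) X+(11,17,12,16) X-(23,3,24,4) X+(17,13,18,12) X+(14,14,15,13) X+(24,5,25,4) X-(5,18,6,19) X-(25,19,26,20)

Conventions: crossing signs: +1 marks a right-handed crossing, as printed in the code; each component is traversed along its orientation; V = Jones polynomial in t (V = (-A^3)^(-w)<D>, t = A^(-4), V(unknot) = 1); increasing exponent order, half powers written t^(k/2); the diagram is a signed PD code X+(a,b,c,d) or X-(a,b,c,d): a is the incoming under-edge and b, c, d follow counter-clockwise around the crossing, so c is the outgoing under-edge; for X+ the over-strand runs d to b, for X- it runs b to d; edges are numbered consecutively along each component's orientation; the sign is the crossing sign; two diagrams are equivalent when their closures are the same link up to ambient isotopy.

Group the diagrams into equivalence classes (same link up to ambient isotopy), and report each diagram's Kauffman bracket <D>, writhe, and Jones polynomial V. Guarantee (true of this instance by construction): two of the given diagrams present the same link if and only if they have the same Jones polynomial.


equivalence classes: {D1, D3, D4} | {D2}
D1 (bracket -A^-17 + A^-13 - A^-9 + 2A^-5 + A^3; 11 crossings at w = -1): V = -t^(-3/2) - 2t^(1/2) + t^(3/2) - t^(5/2) + t^(7/2)
V(D2) = -t^(-5/2) - t^(-1/2)  (w -3, c 13, <D> = A^-7 + A)
D3 (bracket -A^-11 + A^-7 - A^-3 + 2A + A^9; 11 crossings at w = +1): V = -t^(-3/2) - 2t^(1/2) + t^(3/2) - t^(5/2) + t^(7/2)
D4 (bracket -A^-11 + A^-7 - A^-3 + 2A + A^9; 13 crossings at w = +1): V = -t^(-3/2) - 2t^(1/2) + t^(3/2) - t^(5/2) + t^(7/2)
observation: V(t) takes 2 values over 4 diagrams, fixing the grouping


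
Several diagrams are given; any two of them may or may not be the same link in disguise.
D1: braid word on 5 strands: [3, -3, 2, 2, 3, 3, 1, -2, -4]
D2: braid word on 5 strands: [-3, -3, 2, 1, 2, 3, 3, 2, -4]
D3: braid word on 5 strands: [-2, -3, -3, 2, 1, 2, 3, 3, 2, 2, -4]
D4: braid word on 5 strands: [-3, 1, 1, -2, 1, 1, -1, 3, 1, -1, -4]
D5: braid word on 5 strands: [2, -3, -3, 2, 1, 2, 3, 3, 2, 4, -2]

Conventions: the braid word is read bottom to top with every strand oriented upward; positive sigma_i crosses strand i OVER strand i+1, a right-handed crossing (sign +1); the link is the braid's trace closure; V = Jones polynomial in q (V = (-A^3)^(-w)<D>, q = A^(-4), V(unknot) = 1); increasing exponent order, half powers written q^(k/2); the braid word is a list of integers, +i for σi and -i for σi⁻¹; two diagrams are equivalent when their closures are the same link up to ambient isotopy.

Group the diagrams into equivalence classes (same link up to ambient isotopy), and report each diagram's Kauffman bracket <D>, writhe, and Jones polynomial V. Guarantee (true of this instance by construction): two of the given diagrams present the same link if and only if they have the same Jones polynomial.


classes: {D1} | {D2, D3, D5} | {D4}
V(D1) = -q^(1/2) - q^(5/2)  [9 crossings, <D> = A^-1 + A^7, w = +3]
V(D2) = -2q^(1/2) + q^(3/2) - 2q^(5/2) + q^(7/2) - q^(9/2) + q^(11/2)  [9 crossings, <D> = -A^-13 + A^-9 - A^-5 + 2A^-1 - A^3 + 2A^7, w = +3]
D3 (bracket -A^-13 + A^-9 - A^-5 + 2A^-1 - A^3 + 2A^7; 11 crossings at w = +3): V = -2q^(1/2) + q^(3/2) - 2q^(5/2) + q^(7/2) - q^(9/2) + q^(11/2)
D4 (bracket -A^-15 + A^-7 + A^-3 + A; 11 crossings at w = +1): V = -q^(1/2) - q^(3/2) - q^(5/2) + q^(9/2)
D5 (bracket -A^-7 + A^-3 - A + 2A^5 - A^9 + 2A^13; 11 crossings at w = +5): V = -2q^(1/2) + q^(3/2) - 2q^(5/2) + q^(7/2) - q^(9/2) + q^(11/2)
note: V(q) takes 3 values over 5 diagrams, fixing the grouping


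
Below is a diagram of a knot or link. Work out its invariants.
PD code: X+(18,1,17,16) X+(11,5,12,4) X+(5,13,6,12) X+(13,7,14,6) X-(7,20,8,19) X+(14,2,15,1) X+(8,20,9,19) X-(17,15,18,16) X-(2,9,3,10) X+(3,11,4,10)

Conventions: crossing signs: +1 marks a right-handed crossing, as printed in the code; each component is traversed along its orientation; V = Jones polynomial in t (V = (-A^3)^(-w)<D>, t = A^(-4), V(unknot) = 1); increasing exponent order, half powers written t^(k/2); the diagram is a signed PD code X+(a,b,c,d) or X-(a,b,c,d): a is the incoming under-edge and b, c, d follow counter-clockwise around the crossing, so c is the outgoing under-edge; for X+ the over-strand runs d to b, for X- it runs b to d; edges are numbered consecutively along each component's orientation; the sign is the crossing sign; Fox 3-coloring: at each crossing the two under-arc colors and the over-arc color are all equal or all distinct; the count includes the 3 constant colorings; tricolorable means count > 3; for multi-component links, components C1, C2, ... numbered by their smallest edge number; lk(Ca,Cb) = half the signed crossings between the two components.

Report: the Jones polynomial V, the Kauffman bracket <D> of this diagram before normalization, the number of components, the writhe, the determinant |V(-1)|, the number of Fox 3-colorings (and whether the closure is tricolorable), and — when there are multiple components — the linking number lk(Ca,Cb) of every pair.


V(t) = 1 + 2t + 2t^2 + t^3 - t^4 - t^5
bracket: -A^-8 - A^-4 + 1 + 2A^4 + 2A^8 + A^12, w = +4
3 components, writhe +4, over 10 crossings
lk(C1,C2) = 0
linking number lk(C1,C3) = 0
lk(C2,C3): 0
det 0, colorings 81 of 3^11 — tricolorable
observation: summing lk over 3 pairs gives 0


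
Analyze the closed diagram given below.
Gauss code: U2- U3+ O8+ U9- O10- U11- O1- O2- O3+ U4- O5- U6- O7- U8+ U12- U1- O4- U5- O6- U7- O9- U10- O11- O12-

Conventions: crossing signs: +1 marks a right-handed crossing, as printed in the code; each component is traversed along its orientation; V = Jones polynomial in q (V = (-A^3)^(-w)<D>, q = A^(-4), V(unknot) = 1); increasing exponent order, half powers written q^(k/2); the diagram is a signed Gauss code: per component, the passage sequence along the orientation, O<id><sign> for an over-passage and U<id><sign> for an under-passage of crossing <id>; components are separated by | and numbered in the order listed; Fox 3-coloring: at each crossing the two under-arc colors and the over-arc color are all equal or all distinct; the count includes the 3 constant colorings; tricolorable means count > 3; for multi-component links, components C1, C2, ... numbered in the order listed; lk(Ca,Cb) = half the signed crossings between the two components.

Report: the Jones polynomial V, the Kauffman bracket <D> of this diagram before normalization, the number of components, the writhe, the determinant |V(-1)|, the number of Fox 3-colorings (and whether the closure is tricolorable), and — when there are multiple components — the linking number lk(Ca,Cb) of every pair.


Jones polynomial: V(q) = q^-11 - 2q^-10 + 2q^-9 - 3q^-8 + 2q^-7 - 2q^-6 + 2q^-5 + q^-3
<D> = A^-12 + 2A^-4 - 2 + 2A^4 - 3A^8 + 2A^12 - 2A^16 + A^20; writhe -8
components 1, writhe -8 (12 crossings)
3-colorings: 9 of 3^12, det 15 — tricolorable
note: w = -8 shifts under R1 moves; the (-A^3)^(8) factor cancels that in V


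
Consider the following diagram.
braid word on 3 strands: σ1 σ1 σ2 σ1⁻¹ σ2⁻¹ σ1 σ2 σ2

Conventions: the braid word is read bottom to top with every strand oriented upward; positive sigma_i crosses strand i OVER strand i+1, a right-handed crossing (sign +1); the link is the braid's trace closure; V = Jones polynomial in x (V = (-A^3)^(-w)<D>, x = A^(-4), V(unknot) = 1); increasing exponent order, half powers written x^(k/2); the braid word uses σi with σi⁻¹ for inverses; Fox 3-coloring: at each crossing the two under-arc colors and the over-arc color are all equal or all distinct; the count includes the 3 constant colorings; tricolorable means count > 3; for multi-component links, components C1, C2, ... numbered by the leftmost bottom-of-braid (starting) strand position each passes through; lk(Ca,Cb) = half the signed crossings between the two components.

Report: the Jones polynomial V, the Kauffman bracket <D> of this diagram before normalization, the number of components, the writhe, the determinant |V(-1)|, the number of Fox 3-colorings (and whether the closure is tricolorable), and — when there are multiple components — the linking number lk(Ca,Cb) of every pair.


Jones polynomial: V(x) = x - x^2 + 2x^3 - x^4 + x^5 - x^6
<D> = -A^-12 + A^-8 - A^-4 + 2 - A^4 + A^8; writhe +4
components 1, writhe +4 (8 crossings)
3-colorings: 3 of 3^8, det 7 — not tricolorable
note: det 7 = |V(-1)|; not divisible by 3, so not tricolorable


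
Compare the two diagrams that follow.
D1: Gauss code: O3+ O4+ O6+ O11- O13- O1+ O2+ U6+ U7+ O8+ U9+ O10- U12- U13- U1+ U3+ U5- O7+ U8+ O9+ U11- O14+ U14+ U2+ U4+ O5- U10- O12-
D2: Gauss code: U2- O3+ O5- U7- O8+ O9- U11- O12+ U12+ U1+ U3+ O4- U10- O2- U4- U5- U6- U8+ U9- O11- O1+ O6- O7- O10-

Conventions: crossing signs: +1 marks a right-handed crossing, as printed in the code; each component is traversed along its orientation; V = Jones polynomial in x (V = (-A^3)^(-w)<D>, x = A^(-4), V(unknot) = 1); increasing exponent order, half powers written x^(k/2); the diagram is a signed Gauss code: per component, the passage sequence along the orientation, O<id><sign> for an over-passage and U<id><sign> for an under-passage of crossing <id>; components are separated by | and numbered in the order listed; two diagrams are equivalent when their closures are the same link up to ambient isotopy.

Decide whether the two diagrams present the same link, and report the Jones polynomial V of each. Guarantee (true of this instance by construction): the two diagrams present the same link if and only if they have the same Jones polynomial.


equivalent: no
V(D1) = x^-1 - 1 + 2x - 2x^2 + 2x^3 - 2x^4 + x^5  (w +4, c 14, <D> = A^-8 - 2A^-4 + 2 - 2A^4 + 2A^8 - A^12 + A^16)
V(D2) = -x^-6 + x^-5 - x^-4 + 2x^-3 - x^-2 + x^-1  (w -4, c 12, <D> = A^-8 - A^-4 + 2 - A^4 + A^8 - A^12)
why: 2 classes among 2 diagrams; unequal V(x) rules out equality


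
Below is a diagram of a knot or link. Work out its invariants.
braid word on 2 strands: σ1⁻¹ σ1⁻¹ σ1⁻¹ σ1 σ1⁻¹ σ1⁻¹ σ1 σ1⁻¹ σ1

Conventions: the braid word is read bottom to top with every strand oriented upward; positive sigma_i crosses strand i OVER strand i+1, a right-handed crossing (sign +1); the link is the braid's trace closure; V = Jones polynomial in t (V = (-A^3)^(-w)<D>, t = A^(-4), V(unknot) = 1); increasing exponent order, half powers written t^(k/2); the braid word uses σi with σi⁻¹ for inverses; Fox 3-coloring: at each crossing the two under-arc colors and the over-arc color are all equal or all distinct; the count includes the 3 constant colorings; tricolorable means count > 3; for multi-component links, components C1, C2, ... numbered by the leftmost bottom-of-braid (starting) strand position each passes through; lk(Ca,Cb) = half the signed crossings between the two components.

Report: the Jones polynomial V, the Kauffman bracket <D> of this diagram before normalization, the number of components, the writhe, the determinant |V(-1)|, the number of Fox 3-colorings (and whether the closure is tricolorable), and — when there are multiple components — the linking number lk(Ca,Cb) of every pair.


V(t) = -t^-4 + t^-3 + t^-1
bracket: -A^-5 - A^3 + A^7, w = -3
1 component, writhe -3, over 9 crossings
det 3, colorings 9 of 3^9 — tricolorable
observation: one generator, power 3: the (2,3) torus pattern


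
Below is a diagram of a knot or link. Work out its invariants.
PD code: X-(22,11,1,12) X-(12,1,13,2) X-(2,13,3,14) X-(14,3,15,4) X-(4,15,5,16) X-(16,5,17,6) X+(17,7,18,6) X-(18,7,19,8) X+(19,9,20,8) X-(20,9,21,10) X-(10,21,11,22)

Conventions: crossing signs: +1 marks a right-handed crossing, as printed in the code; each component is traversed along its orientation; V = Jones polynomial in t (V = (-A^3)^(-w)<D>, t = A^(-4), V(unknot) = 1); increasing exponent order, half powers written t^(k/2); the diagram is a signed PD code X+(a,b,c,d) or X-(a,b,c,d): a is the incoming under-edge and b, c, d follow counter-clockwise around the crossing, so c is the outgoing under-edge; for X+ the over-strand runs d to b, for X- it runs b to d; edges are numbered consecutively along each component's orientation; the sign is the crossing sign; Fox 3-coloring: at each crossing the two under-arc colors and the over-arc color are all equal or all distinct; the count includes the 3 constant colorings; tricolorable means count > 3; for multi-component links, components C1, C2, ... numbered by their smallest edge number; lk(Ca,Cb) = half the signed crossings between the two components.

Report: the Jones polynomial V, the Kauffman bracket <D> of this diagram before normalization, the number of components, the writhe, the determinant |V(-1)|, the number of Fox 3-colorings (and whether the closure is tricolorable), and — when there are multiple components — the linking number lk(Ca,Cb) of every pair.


V(t) = -t^-10 + t^-9 - t^-8 + t^-7 - t^-6 + t^-5 + t^-3
bracket: -A^-9 - A^-1 + A^3 - A^7 + A^11 - A^15 + A^19, w = -7
1 component, writhe -7, over 11 crossings
det 7, colorings 3 of 3^11 — not tricolorable
observation: the span of V is 7, forcing >= 7 crossings in any diagram


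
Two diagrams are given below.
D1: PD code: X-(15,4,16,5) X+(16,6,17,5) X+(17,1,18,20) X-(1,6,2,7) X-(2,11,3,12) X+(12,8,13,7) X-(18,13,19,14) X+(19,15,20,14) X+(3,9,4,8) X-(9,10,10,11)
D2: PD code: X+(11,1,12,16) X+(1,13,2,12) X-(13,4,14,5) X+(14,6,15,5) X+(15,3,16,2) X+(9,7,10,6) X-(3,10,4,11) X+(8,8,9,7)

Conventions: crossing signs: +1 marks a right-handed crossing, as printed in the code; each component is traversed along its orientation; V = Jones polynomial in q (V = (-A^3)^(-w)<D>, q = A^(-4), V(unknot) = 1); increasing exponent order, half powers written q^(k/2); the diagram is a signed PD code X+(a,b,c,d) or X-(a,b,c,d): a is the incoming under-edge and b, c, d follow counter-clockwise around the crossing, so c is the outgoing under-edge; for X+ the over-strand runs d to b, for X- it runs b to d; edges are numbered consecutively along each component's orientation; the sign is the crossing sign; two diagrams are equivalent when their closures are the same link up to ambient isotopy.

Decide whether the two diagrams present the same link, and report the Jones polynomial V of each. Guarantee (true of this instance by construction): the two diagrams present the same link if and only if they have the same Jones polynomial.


equivalent: no
D1 (bracket 1; 10 crossings at w = 0): V = 1
D2 (bracket -A^-4 + 1 + A^8; 8 crossings at w = +4): V = q + q^3 - q^4
key observation: comparing 2 Jones polynomials yields 2 groups
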